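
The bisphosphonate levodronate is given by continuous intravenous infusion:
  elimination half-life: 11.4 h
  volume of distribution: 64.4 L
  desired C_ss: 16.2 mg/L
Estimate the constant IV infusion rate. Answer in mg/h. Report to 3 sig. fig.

63.4 mg/h

k = ln2 / t½ = 0.693147 / 11.4 = 0.06080 h⁻¹
CL = k × Vd = 0.06080 × 64.4 = 3.916 L/h
At steady state, infusion rate R₀ = Css × CL = 16.2 × 3.916 = 63.44 mg/h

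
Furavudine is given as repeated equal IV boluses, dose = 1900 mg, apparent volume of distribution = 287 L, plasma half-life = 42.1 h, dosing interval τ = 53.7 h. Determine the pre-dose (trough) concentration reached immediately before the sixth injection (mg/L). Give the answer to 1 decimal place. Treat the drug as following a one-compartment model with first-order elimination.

4.6 mg/L

C₀ per dose = Dose / Vd = 1900 / 287 = 6.620 mg/L
k = ln2 / t½ = 0.693147 / 42.1 = 0.01646 h⁻¹
Fraction remaining after one interval: r = e^(−kτ) = e^(−0.01646 × 53.7) = 0.4132
Before dose 6, 5 doses have been given (aged 1τ, 2τ, 3τ, 4τ, 5τ).
C_trough = C₀ × (r + r² + … + r^5) = C₀ × r(1−r^5)/(1−r)
        = 6.620 × 0.4132 × (1 − 0.01204) / (1 − 0.4132) = 4.605 mg/L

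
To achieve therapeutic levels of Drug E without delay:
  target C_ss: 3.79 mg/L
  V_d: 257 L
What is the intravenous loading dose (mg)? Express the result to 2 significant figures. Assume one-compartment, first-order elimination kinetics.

LD = Css × Vd = 3.79 × 257 = 974.0 mg

970 mg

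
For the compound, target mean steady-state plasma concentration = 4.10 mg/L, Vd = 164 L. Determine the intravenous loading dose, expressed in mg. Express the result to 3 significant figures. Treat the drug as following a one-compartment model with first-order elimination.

672 mg

LD = Css × Vd = 4.10 × 164 = 672.4 mg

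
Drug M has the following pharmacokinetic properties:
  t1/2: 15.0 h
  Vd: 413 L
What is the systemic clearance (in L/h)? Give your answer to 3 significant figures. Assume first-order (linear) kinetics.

19.1 L/h

k = ln2 / t½ = 0.693147 / 15.0 = 0.04621 h⁻¹
CL = k × Vd = 0.04621 × 413 = 19.08 L/h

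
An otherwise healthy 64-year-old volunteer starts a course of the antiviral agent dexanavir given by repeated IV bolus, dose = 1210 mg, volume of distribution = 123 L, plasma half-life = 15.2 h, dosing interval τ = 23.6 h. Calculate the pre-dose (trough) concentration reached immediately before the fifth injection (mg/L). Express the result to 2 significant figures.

C₀ per dose = Dose / Vd = 1210 / 123 = 9.837 mg/L
k = ln2 / t½ = 0.693147 / 15.2 = 0.04560 h⁻¹
Fraction remaining after one interval: r = e^(−kτ) = e^(−0.04560 × 23.6) = 0.3409
Before dose 5, 4 doses have been given (aged 1τ, 2τ, 3τ, 4τ).
C_trough = C₀ × (r + r² + … + r^4) = C₀ × r(1−r^4)/(1−r)
        = 9.837 × 0.3409 × (1 − 0.01351) / (1 − 0.3409) = 5.019 mg/L

5.0 mg/L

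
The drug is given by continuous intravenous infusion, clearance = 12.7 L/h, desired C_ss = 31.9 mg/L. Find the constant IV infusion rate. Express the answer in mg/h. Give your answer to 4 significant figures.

405.1 mg/h

At steady state, infusion rate R₀ = Css × CL = 31.9 × 12.70 = 405.1 mg/h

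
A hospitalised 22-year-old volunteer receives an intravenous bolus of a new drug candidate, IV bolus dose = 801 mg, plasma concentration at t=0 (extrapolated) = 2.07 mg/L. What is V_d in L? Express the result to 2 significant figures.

390 L

Vd = Dose / C₀ = 801.0 / 2.07 = 387.0 L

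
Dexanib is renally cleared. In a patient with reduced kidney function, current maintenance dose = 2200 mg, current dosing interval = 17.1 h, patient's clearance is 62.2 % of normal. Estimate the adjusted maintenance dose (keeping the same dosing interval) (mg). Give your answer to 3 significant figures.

To keep the same average steady-state level, dosing rate must scale with clearance.
CL ratio = 62.2 / 100 = 0.6220
New dose (same interval) = 2200 × 0.6220 = 1368 mg

1370 mg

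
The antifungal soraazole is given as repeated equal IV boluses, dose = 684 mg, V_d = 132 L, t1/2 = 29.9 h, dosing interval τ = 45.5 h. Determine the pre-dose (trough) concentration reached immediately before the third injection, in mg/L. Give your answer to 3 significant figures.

C₀ per dose = Dose / Vd = 684 / 132 = 5.182 mg/L
k = ln2 / t½ = 0.693147 / 29.9 = 0.02318 h⁻¹
Fraction remaining after one interval: r = e^(−kτ) = e^(−0.02318 × 45.5) = 0.3483
Before dose 3, 2 doses have been given (aged 1τ, 2τ).
C_trough = C₀ × (r + r²) = 5.182 × (0.3483 + 0.1213) = 2.433 mg/L

2.43 mg/L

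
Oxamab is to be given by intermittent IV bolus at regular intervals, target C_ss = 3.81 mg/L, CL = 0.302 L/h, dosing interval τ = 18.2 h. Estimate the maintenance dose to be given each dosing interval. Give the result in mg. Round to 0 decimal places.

At steady state, Dose/τ = Css × CL.
Dose = Css × CL × τ = 3.81 × 0.3020 × 18.2 = 20.94 mg

21 mg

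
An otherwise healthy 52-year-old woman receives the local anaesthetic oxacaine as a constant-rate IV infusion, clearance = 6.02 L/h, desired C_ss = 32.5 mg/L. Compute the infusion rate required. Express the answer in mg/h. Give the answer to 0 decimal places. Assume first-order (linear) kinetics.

At steady state, infusion rate R₀ = Css × CL = 32.5 × 6.020 = 195.7 mg/h

196 mg/h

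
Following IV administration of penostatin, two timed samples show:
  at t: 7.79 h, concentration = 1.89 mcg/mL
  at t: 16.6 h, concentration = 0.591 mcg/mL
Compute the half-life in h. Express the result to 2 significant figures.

5.3 h

k = ln(C₁/C₂) / (t₂ − t₁) = ln(1.89/0.591) / (16.6 − 7.79)
  = 1.163 / 8.810 = 0.1320 h⁻¹
t½ = ln2 / k = 0.693147 / 0.1320 = 5.251 h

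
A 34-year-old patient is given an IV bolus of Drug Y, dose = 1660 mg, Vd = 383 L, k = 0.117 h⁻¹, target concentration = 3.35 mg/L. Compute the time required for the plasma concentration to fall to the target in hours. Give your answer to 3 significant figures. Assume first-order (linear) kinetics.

C₀ = Dose / Vd = 1660 / 383 = 4.334 mg/L
t = ln(C₀ / C) / k = ln(4.334 / 3.35) / 0.1170
  = ln(1.294) / 0.1170 = 0.2577 / 0.1170 = 2.203 h

2.20 h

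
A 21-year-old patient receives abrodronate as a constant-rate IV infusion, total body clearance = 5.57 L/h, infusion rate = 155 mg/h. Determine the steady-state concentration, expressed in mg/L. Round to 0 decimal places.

At steady state Css = R₀ / CL = 155 / 5.570 = 27.83 mg/L

28 mg/L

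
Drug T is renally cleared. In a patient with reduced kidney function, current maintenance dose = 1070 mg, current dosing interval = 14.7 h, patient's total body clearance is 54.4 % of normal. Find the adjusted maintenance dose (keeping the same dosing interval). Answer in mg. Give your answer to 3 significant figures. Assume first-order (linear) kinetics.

582 mg

To keep the same average steady-state level, dosing rate must scale with clearance.
CL ratio = 54.4 / 100 = 0.5440
New dose (same interval) = 1070 × 0.5440 = 582.1 mg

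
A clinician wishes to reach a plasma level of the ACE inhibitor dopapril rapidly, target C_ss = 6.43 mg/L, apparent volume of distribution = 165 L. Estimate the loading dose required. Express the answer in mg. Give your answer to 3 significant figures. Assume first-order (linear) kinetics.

1060 mg

LD = Css × Vd = 6.43 × 165 = 1061 mg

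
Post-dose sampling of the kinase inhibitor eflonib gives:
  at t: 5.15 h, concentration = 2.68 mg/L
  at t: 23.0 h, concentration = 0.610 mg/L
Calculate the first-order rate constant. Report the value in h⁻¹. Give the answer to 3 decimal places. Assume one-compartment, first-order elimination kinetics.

0.083 h⁻¹

k = ln(C₁/C₂) / (t₂ − t₁) = ln(2.68/0.610) / (23.0 − 5.15)
  = 1.480 / 17.85 = 0.08291 h⁻¹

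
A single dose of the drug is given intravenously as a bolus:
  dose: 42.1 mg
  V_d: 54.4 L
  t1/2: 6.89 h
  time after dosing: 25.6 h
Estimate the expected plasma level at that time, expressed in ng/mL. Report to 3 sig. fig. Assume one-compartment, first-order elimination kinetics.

58.9 ng/mL

C₀ = Dose / Vd = 42.10 / 54.4 = 0.7739 mg/L
k = ln2 / t½ = 0.693147 / 6.89 = 0.1006 h⁻¹
C = C₀ · e^(−k·t) = 0.7739 × e^(−0.1006 × 25.6)
  = 0.7739 × 0.07613 = 0.05892 mg/L
Convert: 0.05892 mg/L × 1000 = 58.92 ng/mL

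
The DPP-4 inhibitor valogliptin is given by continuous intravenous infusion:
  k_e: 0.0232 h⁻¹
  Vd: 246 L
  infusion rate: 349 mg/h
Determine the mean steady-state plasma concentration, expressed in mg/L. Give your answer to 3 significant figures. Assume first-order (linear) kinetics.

61.2 mg/L

CL = k × Vd = 0.02320 × 246 = 5.707 L/h
At steady state Css = R₀ / CL = 349 / 5.707 = 61.15 mg/L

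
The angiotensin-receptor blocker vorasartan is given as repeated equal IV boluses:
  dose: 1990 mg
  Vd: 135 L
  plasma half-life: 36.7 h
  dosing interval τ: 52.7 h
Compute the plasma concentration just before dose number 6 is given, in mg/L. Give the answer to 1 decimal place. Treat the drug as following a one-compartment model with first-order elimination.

C₀ per dose = Dose / Vd = 1990 / 135 = 14.74 mg/L
k = ln2 / t½ = 0.693147 / 36.7 = 0.01889 h⁻¹
Fraction remaining after one interval: r = e^(−kτ) = e^(−0.01889 × 52.7) = 0.3695
Before dose 6, 5 doses have been given (aged 1τ, 2τ, 3τ, 4τ, 5τ).
C_trough = C₀ × (r + r² + … + r^5) = C₀ × r(1−r^5)/(1−r)
        = 14.74 × 0.3695 × (1 − 0.006888) / (1 − 0.3695) = 8.579 mg/L

8.6 mg/L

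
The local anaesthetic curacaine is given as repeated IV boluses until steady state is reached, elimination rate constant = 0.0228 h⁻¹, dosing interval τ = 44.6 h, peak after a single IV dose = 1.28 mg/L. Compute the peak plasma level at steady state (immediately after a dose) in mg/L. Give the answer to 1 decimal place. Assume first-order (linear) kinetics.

e^(−kτ) = e^(−0.02280 × 44.6) = 0.3617
Accumulation ratio R = 1 / (1 − e^(−kτ)) = 1 / (1 − 0.3617) = 1.567
Steady-state peak = C₀ × R = 1.28 × 1.567 = 2.006 mg/L

2.0 mg/L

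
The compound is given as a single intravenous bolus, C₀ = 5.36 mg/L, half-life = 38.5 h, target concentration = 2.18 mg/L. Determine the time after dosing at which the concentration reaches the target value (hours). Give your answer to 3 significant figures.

50.0 h

k = ln2 / t½ = 0.693147 / 38.5 = 0.01800 h⁻¹
t = ln(C₀ / C) / k = ln(5.360 / 2.18) / 0.01800
  = ln(2.459) / 0.01800 = 0.8998 / 0.01800 = 49.99 h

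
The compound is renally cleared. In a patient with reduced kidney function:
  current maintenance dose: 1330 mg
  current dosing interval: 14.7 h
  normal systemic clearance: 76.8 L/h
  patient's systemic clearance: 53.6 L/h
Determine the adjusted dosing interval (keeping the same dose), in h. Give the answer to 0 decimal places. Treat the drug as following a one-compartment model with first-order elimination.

To keep the same average steady-state level, dosing rate must scale with clearance.
CL ratio = 53.6 / 76.8 = 0.6979
New interval (same dose) = 14.7 / 0.6979 = 21.06 h

21 h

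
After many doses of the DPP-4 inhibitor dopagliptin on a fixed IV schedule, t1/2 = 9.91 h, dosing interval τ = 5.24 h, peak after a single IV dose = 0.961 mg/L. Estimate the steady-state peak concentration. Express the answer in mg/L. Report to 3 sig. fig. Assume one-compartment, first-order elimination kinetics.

3.13 mg/L

k = ln2 / t½ = 0.693147 / 9.91 = 0.06994 h⁻¹
e^(−kτ) = e^(−0.06994 × 5.24) = 0.6932
Accumulation ratio R = 1 / (1 − e^(−kτ)) = 1 / (1 − 0.6932) = 3.259
Steady-state peak = C₀ × R = 0.961 × 3.259 = 3.132 mg/L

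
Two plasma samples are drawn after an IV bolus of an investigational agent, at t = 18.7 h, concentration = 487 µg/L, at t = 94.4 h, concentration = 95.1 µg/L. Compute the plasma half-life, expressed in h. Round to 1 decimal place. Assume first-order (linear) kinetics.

32.1 h

k = ln(C₁/C₂) / (t₂ − t₁) = ln(487/95.1) / (94.4 − 18.7)
  = 1.633 / 75.70 = 0.02157 h⁻¹
t½ = ln2 / k = 0.693147 / 0.02157 = 32.13 h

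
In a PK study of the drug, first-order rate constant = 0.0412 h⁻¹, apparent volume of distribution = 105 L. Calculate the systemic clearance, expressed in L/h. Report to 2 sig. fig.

CL = k × Vd = 0.0412 × 105 = 4.326 L/h

4.3 L/h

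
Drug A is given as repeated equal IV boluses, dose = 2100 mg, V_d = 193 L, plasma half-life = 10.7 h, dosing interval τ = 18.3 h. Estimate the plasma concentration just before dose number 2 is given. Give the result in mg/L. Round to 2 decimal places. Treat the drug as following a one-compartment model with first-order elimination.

C₀ per dose = Dose / Vd = 2100 / 193 = 10.88 mg/L
k = ln2 / t½ = 0.693147 / 10.7 = 0.06478 h⁻¹
Fraction remaining after one interval: r = e^(−kτ) = e^(−0.06478 × 18.3) = 0.3056
Before dose 2, 1 dose has been given (aged 1τ).
C_trough = C₀ × r = 10.88 × 0.3056 = 3.325 mg/L

3.33 mg/L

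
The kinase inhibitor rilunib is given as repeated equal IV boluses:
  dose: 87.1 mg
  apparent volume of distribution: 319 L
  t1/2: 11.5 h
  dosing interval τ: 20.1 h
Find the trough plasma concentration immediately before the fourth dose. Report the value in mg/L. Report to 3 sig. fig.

C₀ per dose = Dose / Vd = 87.1 / 319 = 0.2730 mg/L
k = ln2 / t½ = 0.693147 / 11.5 = 0.06027 h⁻¹
Fraction remaining after one interval: r = e^(−kτ) = e^(−0.06027 × 20.1) = 0.2978
Before dose 4, 3 doses have been given (aged 1τ, 2τ, 3τ).
C_trough = C₀ × (r + r² + … + r^3) = C₀ × r(1−r^3)/(1−r)
        = 0.2730 × 0.2978 × (1 − 0.02641) / (1 − 0.2978) = 0.1127 mg/L

0.113 mg/L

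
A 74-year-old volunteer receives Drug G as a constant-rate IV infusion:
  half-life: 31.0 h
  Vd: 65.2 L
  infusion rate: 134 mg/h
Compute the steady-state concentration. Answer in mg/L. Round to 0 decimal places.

k = ln2 / t½ = 0.693147 / 31.0 = 0.02236 h⁻¹
CL = k × Vd = 0.02236 × 65.2 = 1.458 L/h
At steady state Css = R₀ / CL = 134 / 1.458 = 91.91 mg/L

92 mg/L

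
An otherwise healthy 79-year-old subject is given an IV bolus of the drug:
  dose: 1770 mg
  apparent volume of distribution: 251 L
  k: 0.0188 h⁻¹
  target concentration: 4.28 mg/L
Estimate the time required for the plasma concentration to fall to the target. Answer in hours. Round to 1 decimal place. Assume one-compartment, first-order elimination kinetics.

C₀ = Dose / Vd = 1770 / 251 = 7.052 mg/L
t = ln(C₀ / C) / k = ln(7.052 / 4.28) / 0.01880
  = ln(1.648) / 0.01880 = 0.4996 / 0.01880 = 26.57 h

26.6 h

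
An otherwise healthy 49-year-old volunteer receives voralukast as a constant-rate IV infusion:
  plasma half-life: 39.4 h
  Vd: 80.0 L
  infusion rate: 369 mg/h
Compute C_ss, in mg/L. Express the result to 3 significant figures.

262 mg/L

k = ln2 / t½ = 0.693147 / 39.4 = 0.01759 h⁻¹
CL = k × Vd = 0.01759 × 80.0 = 1.407 L/h
At steady state Css = R₀ / CL = 369 / 1.407 = 262.3 mg/L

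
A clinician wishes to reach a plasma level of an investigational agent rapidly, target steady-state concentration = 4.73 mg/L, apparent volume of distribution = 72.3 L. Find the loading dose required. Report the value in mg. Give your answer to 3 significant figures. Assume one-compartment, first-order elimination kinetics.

342 mg

LD = Css × Vd = 4.73 × 72.3 = 342.0 mg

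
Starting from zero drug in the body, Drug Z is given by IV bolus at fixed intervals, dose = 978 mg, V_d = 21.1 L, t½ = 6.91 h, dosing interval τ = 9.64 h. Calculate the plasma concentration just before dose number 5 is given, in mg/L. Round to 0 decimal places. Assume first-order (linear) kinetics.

28 mg/L

C₀ per dose = Dose / Vd = 978 / 21.1 = 46.35 mg/L
k = ln2 / t½ = 0.693147 / 6.91 = 0.1003 h⁻¹
Fraction remaining after one interval: r = e^(−kτ) = e^(−0.1003 × 9.64) = 0.3803
Before dose 5, 4 doses have been given (aged 1τ, 2τ, 3τ, 4τ).
C_trough = C₀ × (r + r² + … + r^4) = C₀ × r(1−r^4)/(1−r)
        = 46.35 × 0.3803 × (1 − 0.02092) / (1 − 0.3803) = 27.85 mg/L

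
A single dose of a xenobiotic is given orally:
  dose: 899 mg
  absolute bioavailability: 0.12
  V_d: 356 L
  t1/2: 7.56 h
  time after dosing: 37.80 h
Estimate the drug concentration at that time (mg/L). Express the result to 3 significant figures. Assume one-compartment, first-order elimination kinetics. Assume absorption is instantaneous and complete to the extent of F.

0.00947 mg/L

Amount reaching circulation = F × Dose = 0.12 × 899.0 = 107.9 mg
C₀ = F·Dose / Vd = 107.9 / 356 = 0.3031 mg/L
k = ln2 / t½ = 0.693147 / 7.56 = 0.09169 h⁻¹
t / t½ = 37.80 / 7.56 = 5 half-lives
C = C₀ × (1/2)^5 = 0.3031 × 0.03125 = 0.009472 mg/L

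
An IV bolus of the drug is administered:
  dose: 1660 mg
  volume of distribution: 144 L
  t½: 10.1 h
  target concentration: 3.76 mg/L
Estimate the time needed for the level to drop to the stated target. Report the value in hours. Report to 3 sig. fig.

C₀ = Dose / Vd = 1660 / 144 = 11.53 mg/L
k = ln2 / t½ = 0.693147 / 10.1 = 0.06863 h⁻¹
t = ln(C₀ / C) / k = ln(11.53 / 3.76) / 0.06863
  = ln(3.066) / 0.06863 = 1.120 / 0.06863 = 16.32 h

16.3 h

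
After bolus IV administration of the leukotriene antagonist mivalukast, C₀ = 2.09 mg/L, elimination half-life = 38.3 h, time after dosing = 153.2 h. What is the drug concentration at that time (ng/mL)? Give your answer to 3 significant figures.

k = ln2 / t½ = 0.693147 / 38.3 = 0.01810 h⁻¹
t / t½ = 153.2 / 38.3 = 4 half-lives
C = C₀ × (1/2)^4 = 2.090 × 0.06250 = 0.1306 mg/L
Convert: 0.1306 mg/L × 1000 = 130.6 ng/mL

131 ng/mL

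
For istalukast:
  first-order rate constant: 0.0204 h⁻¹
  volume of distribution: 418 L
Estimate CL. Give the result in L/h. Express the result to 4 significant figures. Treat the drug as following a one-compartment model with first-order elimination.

CL = k × Vd = 0.0204 × 418 = 8.527 L/h

8.527 L/h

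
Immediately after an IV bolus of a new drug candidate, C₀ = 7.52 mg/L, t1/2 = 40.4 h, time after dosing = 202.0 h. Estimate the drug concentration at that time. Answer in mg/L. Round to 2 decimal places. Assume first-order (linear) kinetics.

k = ln2 / t½ = 0.693147 / 40.4 = 0.01716 h⁻¹
t / t½ = 202.0 / 40.4 = 5 half-lives
C = C₀ × (1/2)^5 = 7.520 × 0.03125 = 0.2350 mg/L

0.24 mg/L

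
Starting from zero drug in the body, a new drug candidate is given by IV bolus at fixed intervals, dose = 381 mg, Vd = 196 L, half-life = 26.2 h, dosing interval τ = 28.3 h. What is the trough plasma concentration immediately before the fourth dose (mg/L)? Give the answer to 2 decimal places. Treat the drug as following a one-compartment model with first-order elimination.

C₀ per dose = Dose / Vd = 381 / 196 = 1.944 mg/L
k = ln2 / t½ = 0.693147 / 26.2 = 0.02646 h⁻¹
Fraction remaining after one interval: r = e^(−kτ) = e^(−0.02646 × 28.3) = 0.4729
Before dose 4, 3 doses have been given (aged 1τ, 2τ, 3τ).
C_trough = C₀ × (r + r² + … + r^3) = C₀ × r(1−r^3)/(1−r)
        = 1.944 × 0.4729 × (1 − 0.1058) / (1 − 0.4729) = 1.560 mg/L

1.56 mg/L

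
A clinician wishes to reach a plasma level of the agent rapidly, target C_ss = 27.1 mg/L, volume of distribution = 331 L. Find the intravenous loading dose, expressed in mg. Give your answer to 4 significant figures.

8970 mg

LD = Css × Vd = 27.1 × 331 = 8970 mg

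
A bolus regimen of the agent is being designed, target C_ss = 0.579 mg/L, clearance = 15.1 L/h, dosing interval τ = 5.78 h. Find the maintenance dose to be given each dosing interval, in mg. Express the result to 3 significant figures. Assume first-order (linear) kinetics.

At steady state, Dose/τ = Css × CL.
Dose = Css × CL × τ = 0.579 × 15.10 × 5.78 = 50.53 mg

50.5 mg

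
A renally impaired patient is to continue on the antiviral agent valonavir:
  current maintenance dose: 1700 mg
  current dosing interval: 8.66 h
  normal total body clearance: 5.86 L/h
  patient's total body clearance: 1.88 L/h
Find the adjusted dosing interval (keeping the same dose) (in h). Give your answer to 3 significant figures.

To keep the same average steady-state level, dosing rate must scale with clearance.
CL ratio = 1.88 / 5.86 = 0.3208
New interval (same dose) = 8.66 / 0.3208 = 27.00 h

27.0 h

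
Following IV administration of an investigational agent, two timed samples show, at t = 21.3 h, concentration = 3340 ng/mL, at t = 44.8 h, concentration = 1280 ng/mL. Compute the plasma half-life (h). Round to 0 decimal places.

k = ln(C₁/C₂) / (t₂ − t₁) = ln(3340/1280) / (44.8 − 21.3)
  = 0.9591 / 23.50 = 0.04081 h⁻¹
t½ = ln2 / k = 0.693147 / 0.04081 = 16.98 h

17 h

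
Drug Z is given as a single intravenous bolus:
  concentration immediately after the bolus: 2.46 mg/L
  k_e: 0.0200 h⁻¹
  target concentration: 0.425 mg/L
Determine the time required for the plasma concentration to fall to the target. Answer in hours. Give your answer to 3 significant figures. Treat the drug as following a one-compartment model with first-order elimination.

t = ln(C₀ / C) / k = ln(2.460 / 0.425) / 0.02000
  = ln(5.788) / 0.02000 = 1.756 / 0.02000 = 87.80 h

87.8 h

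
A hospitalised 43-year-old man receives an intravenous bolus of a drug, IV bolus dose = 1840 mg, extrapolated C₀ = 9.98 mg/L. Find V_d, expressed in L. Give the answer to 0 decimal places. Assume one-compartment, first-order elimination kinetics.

Vd = Dose / C₀ = 1840 / 9.98 = 184.4 L

184 L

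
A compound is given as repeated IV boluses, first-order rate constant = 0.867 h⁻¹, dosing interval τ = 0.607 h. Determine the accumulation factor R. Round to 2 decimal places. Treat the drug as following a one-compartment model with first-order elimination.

e^(−kτ) = e^(−0.8670 × 0.607) = 0.5908
Accumulation ratio R = 1 / (1 − e^(−kτ)) = 1 / (1 − 0.5908) = 2.444

2.44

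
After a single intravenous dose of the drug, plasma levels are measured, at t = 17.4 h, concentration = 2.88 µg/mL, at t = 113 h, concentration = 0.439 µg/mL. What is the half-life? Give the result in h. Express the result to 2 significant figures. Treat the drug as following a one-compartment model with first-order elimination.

35 h

k = ln(C₁/C₂) / (t₂ − t₁) = ln(2.88/0.439) / (113 − 17.4)
  = 1.881 / 95.60 = 0.01968 h⁻¹
t½ = ln2 / k = 0.693147 / 0.01968 = 35.22 h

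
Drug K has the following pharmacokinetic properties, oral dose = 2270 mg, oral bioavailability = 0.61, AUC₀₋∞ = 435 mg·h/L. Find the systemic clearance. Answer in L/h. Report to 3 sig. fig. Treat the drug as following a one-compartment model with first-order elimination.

3.18 L/h

CL = F·Dose / AUC = 0.61 × 2270 / 435 = 3.183 L/h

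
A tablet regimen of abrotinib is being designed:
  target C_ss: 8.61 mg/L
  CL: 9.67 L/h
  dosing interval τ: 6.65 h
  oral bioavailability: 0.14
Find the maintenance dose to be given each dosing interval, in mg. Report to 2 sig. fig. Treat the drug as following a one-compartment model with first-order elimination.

4000 mg

At steady state, F × (Dose/τ) = Css × CL.
Dose = Css × CL × τ / F = 8.61 × 9.670 × 6.65 / 0.14 = 3955 mg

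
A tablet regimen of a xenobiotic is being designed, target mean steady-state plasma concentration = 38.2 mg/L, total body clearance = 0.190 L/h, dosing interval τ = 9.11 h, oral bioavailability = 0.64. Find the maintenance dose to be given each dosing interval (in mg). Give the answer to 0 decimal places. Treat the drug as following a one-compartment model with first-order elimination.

At steady state, F × (Dose/τ) = Css × CL.
Dose = Css × CL × τ / F = 38.2 × 0.1900 × 9.11 / 0.64 = 103.3 mg

103 mg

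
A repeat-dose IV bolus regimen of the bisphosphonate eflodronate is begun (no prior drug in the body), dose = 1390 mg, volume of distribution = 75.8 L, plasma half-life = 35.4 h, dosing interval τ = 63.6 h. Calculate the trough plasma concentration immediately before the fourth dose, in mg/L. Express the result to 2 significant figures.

7.2 mg/L

C₀ per dose = Dose / Vd = 1390 / 75.8 = 18.34 mg/L
k = ln2 / t½ = 0.693147 / 35.4 = 0.01958 h⁻¹
Fraction remaining after one interval: r = e^(−kτ) = e^(−0.01958 × 63.6) = 0.2879
Before dose 4, 3 doses have been given (aged 1τ, 2τ, 3τ).
C_trough = C₀ × (r + r² + … + r^3) = C₀ × r(1−r^3)/(1−r)
        = 18.34 × 0.2879 × (1 − 0.02386) / (1 − 0.2879) = 7.238 mg/L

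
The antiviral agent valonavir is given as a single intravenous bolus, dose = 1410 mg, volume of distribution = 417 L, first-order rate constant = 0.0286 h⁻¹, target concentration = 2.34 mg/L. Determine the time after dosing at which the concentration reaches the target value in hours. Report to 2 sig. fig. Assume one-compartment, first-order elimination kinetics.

13 h

C₀ = Dose / Vd = 1410 / 417 = 3.381 mg/L
t = ln(C₀ / C) / k = ln(3.381 / 2.34) / 0.02860
  = ln(1.445) / 0.02860 = 0.3681 / 0.02860 = 12.87 h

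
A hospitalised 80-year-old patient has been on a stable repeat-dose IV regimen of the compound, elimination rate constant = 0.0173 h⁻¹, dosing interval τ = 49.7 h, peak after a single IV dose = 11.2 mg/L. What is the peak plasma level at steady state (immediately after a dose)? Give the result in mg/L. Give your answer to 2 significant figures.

e^(−kτ) = e^(−0.01730 × 49.7) = 0.4232
Accumulation ratio R = 1 / (1 − e^(−kτ)) = 1 / (1 − 0.4232) = 1.734
Steady-state peak = C₀ × R = 11.2 × 1.734 = 19.42 mg/L

19 mg/L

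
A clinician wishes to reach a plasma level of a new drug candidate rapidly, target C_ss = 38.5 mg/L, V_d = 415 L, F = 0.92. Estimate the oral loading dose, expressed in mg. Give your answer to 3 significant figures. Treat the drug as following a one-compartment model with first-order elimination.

LD = Css × Vd / F = 38.5 × 415 / 0.92 = 17370 mg

17400 mg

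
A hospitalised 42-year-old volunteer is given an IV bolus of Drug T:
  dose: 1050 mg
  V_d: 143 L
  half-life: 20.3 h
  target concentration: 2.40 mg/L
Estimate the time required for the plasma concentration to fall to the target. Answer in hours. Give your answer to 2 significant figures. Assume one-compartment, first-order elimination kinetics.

33 h

C₀ = Dose / Vd = 1050 / 143 = 7.343 mg/L
k = ln2 / t½ = 0.693147 / 20.3 = 0.03415 h⁻¹
t = ln(C₀ / C) / k = ln(7.343 / 2.40) / 0.03415
  = ln(3.060) / 0.03415 = 1.118 / 0.03415 = 32.74 h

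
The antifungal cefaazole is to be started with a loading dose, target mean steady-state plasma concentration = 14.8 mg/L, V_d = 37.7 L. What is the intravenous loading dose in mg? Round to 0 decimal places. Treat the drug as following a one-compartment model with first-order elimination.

558 mg

LD = Css × Vd = 14.8 × 37.7 = 558.0 mg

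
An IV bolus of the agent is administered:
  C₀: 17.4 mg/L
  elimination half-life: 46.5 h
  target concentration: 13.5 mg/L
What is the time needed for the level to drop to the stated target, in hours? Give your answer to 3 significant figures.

k = ln2 / t½ = 0.693147 / 46.5 = 0.01491 h⁻¹
t = ln(C₀ / C) / k = ln(17.40 / 13.5) / 0.01491
  = ln(1.289) / 0.01491 = 0.2539 / 0.01491 = 17.03 h

17.0 h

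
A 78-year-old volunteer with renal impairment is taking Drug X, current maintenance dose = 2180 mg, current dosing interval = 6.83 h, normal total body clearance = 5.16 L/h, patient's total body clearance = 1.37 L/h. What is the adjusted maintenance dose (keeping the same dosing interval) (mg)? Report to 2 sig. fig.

580 mg

To keep the same average steady-state level, dosing rate must scale with clearance.
CL ratio = 1.37 / 5.16 = 0.2655
New dose (same interval) = 2180 × 0.2655 = 578.8 mg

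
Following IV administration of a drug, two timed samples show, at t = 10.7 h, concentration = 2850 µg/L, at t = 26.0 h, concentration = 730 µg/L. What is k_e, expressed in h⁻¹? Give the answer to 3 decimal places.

k = ln(C₁/C₂) / (t₂ − t₁) = ln(2850/730) / (26.0 − 10.7)
  = 1.362 / 15.30 = 0.08902 h⁻¹

0.089 h⁻¹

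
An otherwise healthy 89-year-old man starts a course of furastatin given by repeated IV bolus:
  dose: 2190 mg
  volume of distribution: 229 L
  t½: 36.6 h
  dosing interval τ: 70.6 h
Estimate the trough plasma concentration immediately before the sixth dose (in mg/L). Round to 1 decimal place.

3.4 mg/L

C₀ per dose = Dose / Vd = 2190 / 229 = 9.563 mg/L
k = ln2 / t½ = 0.693147 / 36.6 = 0.01894 h⁻¹
Fraction remaining after one interval: r = e^(−kτ) = e^(−0.01894 × 70.6) = 0.2626
Before dose 6, 5 doses have been given (aged 1τ, 2τ, 3τ, 4τ, 5τ).
C_trough = C₀ × (r + r² + … + r^5) = C₀ × r(1−r^5)/(1−r)
        = 9.563 × 0.2626 × (1 − 0.001249) / (1 − 0.2626) = 3.401 mg/L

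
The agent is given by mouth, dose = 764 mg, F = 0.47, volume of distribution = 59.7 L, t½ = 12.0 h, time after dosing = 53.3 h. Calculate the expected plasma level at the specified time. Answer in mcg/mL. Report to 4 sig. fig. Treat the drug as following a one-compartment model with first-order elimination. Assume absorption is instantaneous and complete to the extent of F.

Amount reaching circulation = F × Dose = 0.47 × 764.0 = 359.1 mg
C₀ = F·Dose / Vd = 359.1 / 59.7 = 6.015 mg/L
k = ln2 / t½ = 0.693147 / 12.0 = 0.05776 h⁻¹
C = C₀ · e^(−k·t) = 6.015 × e^(−0.05776 × 53.3)
  = 6.015 × 0.04602 = 0.2768 mg/L
(0.2768 mg/L = 0.2768 mcg/mL)

0.2768 mcg/mL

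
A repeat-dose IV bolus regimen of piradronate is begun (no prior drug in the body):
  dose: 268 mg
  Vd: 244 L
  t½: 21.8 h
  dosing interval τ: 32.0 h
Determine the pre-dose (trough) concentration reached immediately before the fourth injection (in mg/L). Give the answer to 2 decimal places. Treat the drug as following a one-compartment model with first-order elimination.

0.59 mg/L

C₀ per dose = Dose / Vd = 268 / 244 = 1.098 mg/L
k = ln2 / t½ = 0.693147 / 21.8 = 0.03180 h⁻¹
Fraction remaining after one interval: r = e^(−kτ) = e^(−0.03180 × 32.0) = 0.3615
Before dose 4, 3 doses have been given (aged 1τ, 2τ, 3τ).
C_trough = C₀ × (r + r² + … + r^3) = C₀ × r(1−r^3)/(1−r)
        = 1.098 × 0.3615 × (1 − 0.04724) / (1 − 0.3615) = 0.5923 mg/L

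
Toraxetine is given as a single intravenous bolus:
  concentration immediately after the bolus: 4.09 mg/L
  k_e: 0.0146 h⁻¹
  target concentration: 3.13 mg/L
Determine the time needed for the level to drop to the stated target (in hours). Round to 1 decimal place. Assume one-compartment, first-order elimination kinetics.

18.3 h

t = ln(C₀ / C) / k = ln(4.090 / 3.13) / 0.01460
  = ln(1.307) / 0.01460 = 0.2677 / 0.01460 = 18.34 h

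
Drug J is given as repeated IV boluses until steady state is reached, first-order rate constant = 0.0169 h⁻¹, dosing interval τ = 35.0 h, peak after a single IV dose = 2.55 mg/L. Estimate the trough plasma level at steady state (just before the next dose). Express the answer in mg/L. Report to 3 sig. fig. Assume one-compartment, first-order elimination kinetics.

e^(−kτ) = e^(−0.01690 × 35.0) = 0.5535
Accumulation ratio R = 1 / (1 − e^(−kτ)) = 1 / (1 − 0.5535) = 2.240
Steady-state trough = C₀ × R × e^(−kτ) = 2.55 × 2.240 × 0.5535 = 3.162 mg/L

3.16 mg/L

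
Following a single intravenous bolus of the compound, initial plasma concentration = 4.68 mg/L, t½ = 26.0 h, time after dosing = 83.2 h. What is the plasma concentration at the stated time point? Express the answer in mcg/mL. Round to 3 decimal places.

0.509 mcg/mL

k = ln2 / t½ = 0.693147 / 26.0 = 0.02666 h⁻¹
C = C₀ · e^(−k·t) = 4.680 × e^(−0.02666 × 83.2)
  = 4.680 × 0.1088 = 0.5092 mg/L
(0.5092 mg/L = 0.5092 mcg/mL)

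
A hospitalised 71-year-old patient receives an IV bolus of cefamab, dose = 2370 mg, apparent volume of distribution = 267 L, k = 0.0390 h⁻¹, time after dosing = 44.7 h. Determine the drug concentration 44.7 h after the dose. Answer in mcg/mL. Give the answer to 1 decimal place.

C₀ = Dose / Vd = 2370 / 267 = 8.876 mg/L
C = C₀ · e^(−k·t) = 8.876 × e^(−0.03900 × 44.7)
  = 8.876 × 0.1749 = 1.552 mg/L
(1.552 mg/L = 1.552 mcg/mL)

1.6 mcg/mL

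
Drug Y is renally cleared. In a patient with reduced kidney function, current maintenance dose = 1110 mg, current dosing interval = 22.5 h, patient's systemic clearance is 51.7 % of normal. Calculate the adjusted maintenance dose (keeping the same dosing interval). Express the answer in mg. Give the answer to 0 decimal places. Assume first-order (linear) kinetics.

To keep the same average steady-state level, dosing rate must scale with clearance.
CL ratio = 51.7 / 100 = 0.5170
New dose (same interval) = 1110 × 0.5170 = 573.9 mg

574 mg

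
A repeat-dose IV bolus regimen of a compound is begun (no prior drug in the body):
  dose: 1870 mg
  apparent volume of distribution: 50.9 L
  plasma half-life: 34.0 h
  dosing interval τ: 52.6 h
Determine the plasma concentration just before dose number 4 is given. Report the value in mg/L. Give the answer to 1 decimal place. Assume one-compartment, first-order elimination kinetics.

18.3 mg/L

C₀ per dose = Dose / Vd = 1870 / 50.9 = 36.74 mg/L
k = ln2 / t½ = 0.693147 / 34.0 = 0.02039 h⁻¹
Fraction remaining after one interval: r = e^(−kτ) = e^(−0.02039 × 52.6) = 0.3421
Before dose 4, 3 doses have been given (aged 1τ, 2τ, 3τ).
C_trough = C₀ × (r + r² + … + r^3) = C₀ × r(1−r^3)/(1−r)
        = 36.74 × 0.3421 × (1 − 0.04004) / (1 − 0.3421) = 18.34 mg/L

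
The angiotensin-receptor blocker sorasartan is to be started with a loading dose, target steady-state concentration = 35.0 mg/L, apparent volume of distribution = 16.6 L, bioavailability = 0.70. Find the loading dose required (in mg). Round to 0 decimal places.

830 mg

LD = Css × Vd / F = 35.0 × 16.6 / 0.70 = 830.0 mg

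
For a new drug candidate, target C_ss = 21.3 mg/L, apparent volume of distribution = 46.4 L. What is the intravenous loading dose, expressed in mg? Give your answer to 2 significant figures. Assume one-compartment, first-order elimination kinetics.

LD = Css × Vd = 21.3 × 46.4 = 988.3 mg

990 mg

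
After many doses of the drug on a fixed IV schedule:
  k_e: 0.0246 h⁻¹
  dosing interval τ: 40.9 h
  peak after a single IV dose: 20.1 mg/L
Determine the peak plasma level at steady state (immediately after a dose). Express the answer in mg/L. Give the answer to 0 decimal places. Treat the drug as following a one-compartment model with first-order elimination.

e^(−kτ) = e^(−0.02460 × 40.9) = 0.3656
Accumulation ratio R = 1 / (1 − e^(−kτ)) = 1 / (1 − 0.3656) = 1.576
Steady-state peak = C₀ × R = 20.1 × 1.576 = 31.68 mg/L

32 mg/L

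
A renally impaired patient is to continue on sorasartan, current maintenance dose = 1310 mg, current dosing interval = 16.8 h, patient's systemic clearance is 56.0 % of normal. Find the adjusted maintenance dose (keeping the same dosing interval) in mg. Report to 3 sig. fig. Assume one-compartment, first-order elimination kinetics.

To keep the same average steady-state level, dosing rate must scale with clearance.
CL ratio = 56.0 / 100 = 0.5600
New dose (same interval) = 1310 × 0.5600 = 733.6 mg

734 mg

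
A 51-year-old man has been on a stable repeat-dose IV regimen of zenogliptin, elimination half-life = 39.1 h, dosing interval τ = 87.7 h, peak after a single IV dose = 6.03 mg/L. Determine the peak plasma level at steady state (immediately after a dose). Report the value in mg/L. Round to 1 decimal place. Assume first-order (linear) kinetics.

7.6 mg/L

k = ln2 / t½ = 0.693147 / 39.1 = 0.01773 h⁻¹
e^(−kτ) = e^(−0.01773 × 87.7) = 0.2112
Accumulation ratio R = 1 / (1 − e^(−kτ)) = 1 / (1 − 0.2112) = 1.268
Steady-state peak = C₀ × R = 6.03 × 1.268 = 7.646 mg/L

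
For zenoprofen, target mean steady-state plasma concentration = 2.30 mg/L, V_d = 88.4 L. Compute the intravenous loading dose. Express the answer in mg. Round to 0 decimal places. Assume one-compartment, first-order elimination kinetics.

203 mg

LD = Css × Vd = 2.30 × 88.4 = 203.3 mg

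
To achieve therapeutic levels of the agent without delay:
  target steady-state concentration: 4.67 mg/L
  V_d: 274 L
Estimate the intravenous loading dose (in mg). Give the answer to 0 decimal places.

1280 mg

LD = Css × Vd = 4.67 × 274 = 1280 mg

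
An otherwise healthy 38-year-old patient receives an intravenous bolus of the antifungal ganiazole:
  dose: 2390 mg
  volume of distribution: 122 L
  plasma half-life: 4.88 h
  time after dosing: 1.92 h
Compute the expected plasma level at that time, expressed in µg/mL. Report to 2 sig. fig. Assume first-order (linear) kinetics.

15 µg/mL

C₀ = Dose / Vd = 2390 / 122 = 19.59 mg/L
k = ln2 / t½ = 0.693147 / 4.88 = 0.1420 h⁻¹
C = C₀ · e^(−k·t) = 19.59 × e^(−0.1420 × 1.92)
  = 19.59 × 0.7614 = 14.92 mg/L
(14.92 mg/L = 14.92 µg/mL)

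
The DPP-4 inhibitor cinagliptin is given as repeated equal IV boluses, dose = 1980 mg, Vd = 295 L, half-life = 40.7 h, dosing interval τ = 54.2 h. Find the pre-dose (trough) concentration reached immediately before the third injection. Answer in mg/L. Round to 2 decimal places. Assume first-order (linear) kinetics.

C₀ per dose = Dose / Vd = 1980 / 295 = 6.712 mg/L
k = ln2 / t½ = 0.693147 / 40.7 = 0.01703 h⁻¹
Fraction remaining after one interval: r = e^(−kτ) = e^(−0.01703 × 54.2) = 0.3973
Before dose 3, 2 doses have been given (aged 1τ, 2τ).
C_trough = C₀ × (r + r²) = 6.712 × (0.3973 + 0.1578) = 3.726 mg/L

3.73 mg/L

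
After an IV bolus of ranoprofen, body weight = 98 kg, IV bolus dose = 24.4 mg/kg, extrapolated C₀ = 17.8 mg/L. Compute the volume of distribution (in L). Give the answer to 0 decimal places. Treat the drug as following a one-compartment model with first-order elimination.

Dose = 24.4 × 98 = 2391 mg
Vd = Dose / C₀ = 2391 / 17.8 = 134.3 L

134 L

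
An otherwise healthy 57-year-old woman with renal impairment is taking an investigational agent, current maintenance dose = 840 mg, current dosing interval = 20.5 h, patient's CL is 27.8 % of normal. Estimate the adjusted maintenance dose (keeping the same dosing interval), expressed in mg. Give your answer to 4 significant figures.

To keep the same average steady-state level, dosing rate must scale with clearance.
CL ratio = 27.8 / 100 = 0.2780
New dose (same interval) = 840 × 0.2780 = 233.5 mg

233.5 mg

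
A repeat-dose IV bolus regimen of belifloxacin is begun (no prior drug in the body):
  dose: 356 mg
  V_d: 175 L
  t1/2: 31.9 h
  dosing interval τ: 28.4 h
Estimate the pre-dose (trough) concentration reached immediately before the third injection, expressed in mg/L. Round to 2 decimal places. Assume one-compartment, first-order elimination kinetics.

C₀ per dose = Dose / Vd = 356 / 175 = 2.034 mg/L
k = ln2 / t½ = 0.693147 / 31.9 = 0.02173 h⁻¹
Fraction remaining after one interval: r = e^(−kτ) = e^(−0.02173 × 28.4) = 0.5395
Before dose 3, 2 doses have been given (aged 1τ, 2τ).
C_trough = C₀ × (r + r²) = 2.034 × (0.5395 + 0.2911) = 1.689 mg/L

1.69 mg/L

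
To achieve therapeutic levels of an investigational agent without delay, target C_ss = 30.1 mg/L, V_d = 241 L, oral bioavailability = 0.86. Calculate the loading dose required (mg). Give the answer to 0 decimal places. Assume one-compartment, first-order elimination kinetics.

LD = Css × Vd / F = 30.1 × 241 / 0.86 = 8435 mg

8435 mg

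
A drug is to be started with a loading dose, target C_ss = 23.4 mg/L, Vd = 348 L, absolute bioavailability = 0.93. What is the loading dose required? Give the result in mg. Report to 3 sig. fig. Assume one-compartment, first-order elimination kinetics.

LD = Css × Vd / F = 23.4 × 348 / 0.93 = 8756 mg

8760 mg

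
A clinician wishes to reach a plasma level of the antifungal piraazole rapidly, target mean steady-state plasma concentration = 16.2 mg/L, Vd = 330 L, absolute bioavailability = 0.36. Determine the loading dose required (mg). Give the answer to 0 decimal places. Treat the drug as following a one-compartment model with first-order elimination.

LD = Css × Vd / F = 16.2 × 330 / 0.36 = 14850 mg

14850 mg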